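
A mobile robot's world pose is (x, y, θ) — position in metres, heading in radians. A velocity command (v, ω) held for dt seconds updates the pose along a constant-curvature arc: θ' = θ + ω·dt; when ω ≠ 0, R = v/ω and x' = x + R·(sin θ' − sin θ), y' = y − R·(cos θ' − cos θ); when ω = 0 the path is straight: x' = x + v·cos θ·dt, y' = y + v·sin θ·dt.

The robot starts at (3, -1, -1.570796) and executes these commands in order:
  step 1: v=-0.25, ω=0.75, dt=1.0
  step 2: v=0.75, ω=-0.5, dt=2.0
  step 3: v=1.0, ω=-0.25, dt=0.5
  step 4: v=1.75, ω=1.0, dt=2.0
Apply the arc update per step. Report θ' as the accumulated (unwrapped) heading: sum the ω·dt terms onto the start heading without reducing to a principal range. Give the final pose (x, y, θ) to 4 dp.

step 1: θ'=-0.8208 (R=-0.3333) → pose (2.9106, -0.7728, -0.8208)
step 2: θ'=-1.8208 (R=-1.5000) → pose (3.2664, -2.1664, -1.8208)
step 3: θ'=-1.9458 (R=-4.0000) → pose (3.1128, -2.6418, -1.9458)
step 4: θ'=0.0542 (R=1.7500) → pose (4.8360, -5.0302, 0.0542)

(4.8360, -5.0302, 0.0542)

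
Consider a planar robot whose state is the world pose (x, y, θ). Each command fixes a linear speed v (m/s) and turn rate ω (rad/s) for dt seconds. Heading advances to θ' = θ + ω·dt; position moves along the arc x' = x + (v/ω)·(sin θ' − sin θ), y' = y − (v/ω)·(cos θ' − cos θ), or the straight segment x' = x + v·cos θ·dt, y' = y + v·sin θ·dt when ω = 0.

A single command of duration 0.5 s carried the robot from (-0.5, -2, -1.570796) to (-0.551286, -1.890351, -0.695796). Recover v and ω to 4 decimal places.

v = -0.2500, ω = 1.7500

Δθ = -0.695796 − -1.570796 = 0.875000
ω = Δθ/dt = 0.875000/0.5 = 1.7500
R = −Δy/(cos θ' − cos θ) = -0.1429
v = R·ω = -0.1429·1.7500 = -0.2500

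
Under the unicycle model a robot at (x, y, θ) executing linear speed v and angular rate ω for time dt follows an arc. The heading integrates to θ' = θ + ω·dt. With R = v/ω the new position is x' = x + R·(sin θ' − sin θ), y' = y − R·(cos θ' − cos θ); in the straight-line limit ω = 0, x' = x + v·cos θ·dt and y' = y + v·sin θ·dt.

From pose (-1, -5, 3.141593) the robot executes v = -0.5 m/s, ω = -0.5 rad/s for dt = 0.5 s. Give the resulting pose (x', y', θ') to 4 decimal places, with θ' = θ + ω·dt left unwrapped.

(-0.7526, -5.0311, 2.8916)

θ' = 3.1416 + -0.5·0.5 = 2.8916
R = v/ω = -0.5/-0.5 = 1.0000
x' = -1 + 1.0000·(sin 2.8916 − sin 3.1416) = -0.7526
y' = -5 − 1.0000·(cos 2.8916 − cos 3.1416) = -5.0311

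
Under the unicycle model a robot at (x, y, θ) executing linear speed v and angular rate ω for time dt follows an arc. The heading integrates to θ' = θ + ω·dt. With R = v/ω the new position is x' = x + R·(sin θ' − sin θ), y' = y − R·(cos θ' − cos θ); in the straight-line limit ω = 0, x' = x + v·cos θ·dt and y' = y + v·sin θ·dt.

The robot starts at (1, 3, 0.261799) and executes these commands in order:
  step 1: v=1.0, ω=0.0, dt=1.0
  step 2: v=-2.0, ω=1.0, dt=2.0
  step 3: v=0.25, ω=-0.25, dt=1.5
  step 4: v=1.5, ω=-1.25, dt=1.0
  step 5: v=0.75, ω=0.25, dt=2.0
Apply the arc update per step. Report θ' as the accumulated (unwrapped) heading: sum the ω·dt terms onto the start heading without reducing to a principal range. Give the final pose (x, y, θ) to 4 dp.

step 1: θ'=0.2618 (straight) → pose (1.9659, 3.2588, 0.2618)
step 2: θ'=2.2618 (R=-2.0000) → pose (0.9423, 0.0523, 2.2618)
step 3: θ'=1.8868 (R=-1.0000) → pose (0.7625, 0.3789, 1.8868)
step 4: θ'=0.6368 (R=-1.2000) → pose (1.1895, 1.7166, 0.6368)
step 5: θ'=1.1368 (R=3.0000) → pose (2.1275, 2.8671, 1.1368)

(2.1275, 2.8671, 1.1368)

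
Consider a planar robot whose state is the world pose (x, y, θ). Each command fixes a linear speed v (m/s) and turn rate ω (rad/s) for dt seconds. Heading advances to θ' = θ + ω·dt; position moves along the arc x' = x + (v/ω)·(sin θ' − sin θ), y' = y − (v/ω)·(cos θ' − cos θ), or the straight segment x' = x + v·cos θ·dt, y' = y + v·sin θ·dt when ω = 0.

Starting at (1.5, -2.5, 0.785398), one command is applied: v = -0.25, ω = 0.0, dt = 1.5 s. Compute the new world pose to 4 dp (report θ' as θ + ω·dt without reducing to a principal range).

(1.2348, -2.7652, 0.7854)

θ' = 0.7854 + 0.0·1.5 = 0.7854
ω = 0 → straight: x' = 1.5 + -0.25·cos(0.7854)·1.5 = 1.2348
y' = -2.5 + -0.25·sin(0.7854)·1.5 = -2.7652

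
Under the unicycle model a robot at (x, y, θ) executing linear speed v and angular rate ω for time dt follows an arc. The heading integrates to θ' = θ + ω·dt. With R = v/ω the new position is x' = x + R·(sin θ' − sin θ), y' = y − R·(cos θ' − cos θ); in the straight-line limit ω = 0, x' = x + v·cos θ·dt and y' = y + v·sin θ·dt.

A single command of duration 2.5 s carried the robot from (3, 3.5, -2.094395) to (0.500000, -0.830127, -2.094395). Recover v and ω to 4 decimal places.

v = 2.0000, ω = 0.0000

Δθ = -2.094395 − -2.094395 = 0.000000
ω = Δθ/dt = 0.000000/2.5 = 0.0000
ω = 0 → v = (Δx·cos θ + Δy·sin θ)/dt = 2.0000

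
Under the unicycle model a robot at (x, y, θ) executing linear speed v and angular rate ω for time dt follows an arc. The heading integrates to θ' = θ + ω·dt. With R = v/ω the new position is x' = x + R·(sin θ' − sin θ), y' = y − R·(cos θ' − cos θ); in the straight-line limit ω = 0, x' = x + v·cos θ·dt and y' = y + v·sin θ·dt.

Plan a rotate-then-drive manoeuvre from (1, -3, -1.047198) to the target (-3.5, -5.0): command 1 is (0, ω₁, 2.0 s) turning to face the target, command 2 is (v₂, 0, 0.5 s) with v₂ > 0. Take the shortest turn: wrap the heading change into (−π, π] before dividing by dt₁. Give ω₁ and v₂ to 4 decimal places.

heading to target = atan2(-5−-3, -3.5−1) = -2.7234
Δθ = wrap(-2.7234 − -1.0472) = -1.6762; ω₁ = Δθ/dt₁ = -0.8381
distance = √((-3.5−1)² + (-5−-3)²) = 4.9244; v₂ = distance/dt₂ = 9.8489

ω₁ = -0.8381, v₂ = 9.8489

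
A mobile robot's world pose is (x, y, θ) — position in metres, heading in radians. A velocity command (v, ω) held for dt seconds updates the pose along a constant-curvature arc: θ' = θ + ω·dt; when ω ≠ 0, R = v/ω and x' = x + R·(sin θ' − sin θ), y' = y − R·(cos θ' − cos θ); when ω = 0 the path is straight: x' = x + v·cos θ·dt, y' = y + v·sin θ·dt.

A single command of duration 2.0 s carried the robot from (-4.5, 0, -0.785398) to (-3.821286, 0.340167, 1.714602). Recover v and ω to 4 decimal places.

v = 0.5000, ω = 1.2500

Δθ = 1.714602 − -0.785398 = 2.500000
ω = Δθ/dt = 2.500000/2.0 = 1.2500
R = Δx/(sin θ' − sin θ) = 0.4000
v = R·ω = 0.4000·1.2500 = 0.5000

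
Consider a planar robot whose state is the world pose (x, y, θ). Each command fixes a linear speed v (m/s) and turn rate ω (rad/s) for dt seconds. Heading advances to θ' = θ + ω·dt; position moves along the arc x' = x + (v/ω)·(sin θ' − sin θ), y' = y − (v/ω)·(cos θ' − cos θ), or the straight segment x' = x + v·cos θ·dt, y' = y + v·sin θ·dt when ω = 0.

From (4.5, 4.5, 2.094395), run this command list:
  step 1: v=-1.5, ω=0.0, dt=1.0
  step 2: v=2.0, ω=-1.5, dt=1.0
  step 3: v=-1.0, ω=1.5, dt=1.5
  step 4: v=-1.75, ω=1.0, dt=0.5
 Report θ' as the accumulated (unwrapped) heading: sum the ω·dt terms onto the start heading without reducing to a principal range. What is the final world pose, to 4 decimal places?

step 1: θ'=2.0944 (straight) → pose (5.2500, 3.2010, 2.0944)
step 2: θ'=0.5944 (R=-1.3333) → pose (5.6580, 4.9723, 0.5944)
step 3: θ'=2.8444 (R=-0.6667) → pose (5.8361, 3.7825, 2.8444)
step 4: θ'=3.3444 (R=-1.7500) → pose (6.7011, 3.7417, 3.3444)

(6.7011, 3.7417, 3.3444)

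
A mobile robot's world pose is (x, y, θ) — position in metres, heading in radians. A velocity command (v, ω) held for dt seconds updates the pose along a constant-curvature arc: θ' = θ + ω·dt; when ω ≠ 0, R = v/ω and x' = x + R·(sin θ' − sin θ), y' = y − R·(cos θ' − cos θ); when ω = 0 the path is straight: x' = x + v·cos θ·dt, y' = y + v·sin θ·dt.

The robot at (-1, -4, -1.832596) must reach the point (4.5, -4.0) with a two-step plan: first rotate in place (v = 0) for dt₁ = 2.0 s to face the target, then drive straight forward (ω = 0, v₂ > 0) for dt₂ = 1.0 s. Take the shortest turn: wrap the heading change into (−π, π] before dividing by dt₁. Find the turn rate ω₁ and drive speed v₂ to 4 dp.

ω₁ = 0.9163, v₂ = 5.5000

heading to target = atan2(-4−-4, 4.5−-1) = 0.0000
Δθ = wrap(0.0000 − -1.8326) = 1.8326; ω₁ = Δθ/dt₁ = 0.9163
distance = √((4.5−-1)² + (-4−-4)²) = 5.5000; v₂ = distance/dt₂ = 5.5000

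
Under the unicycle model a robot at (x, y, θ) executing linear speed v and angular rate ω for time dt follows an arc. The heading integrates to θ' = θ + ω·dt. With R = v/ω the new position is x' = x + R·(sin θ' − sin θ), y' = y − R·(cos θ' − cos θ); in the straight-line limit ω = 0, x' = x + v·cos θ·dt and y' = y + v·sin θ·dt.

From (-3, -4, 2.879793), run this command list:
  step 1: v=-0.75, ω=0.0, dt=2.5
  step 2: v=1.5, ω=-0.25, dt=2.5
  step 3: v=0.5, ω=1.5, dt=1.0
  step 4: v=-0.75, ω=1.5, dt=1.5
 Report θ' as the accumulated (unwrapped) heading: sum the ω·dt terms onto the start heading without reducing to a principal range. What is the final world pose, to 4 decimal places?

(-4.8868, -1.5295, 6.0048)

step 1: θ'=2.8798 (straight) → pose (-1.1889, -4.4853, 2.8798)
step 2: θ'=2.2548 (R=-6.0000) → pose (-4.2863, -2.4811, 2.2548)
step 3: θ'=3.7548 (R=0.3333) → pose (-4.7365, -2.4191, 3.7548)
step 4: θ'=6.0048 (R=-0.5000) → pose (-4.8868, -1.5295, 6.0048)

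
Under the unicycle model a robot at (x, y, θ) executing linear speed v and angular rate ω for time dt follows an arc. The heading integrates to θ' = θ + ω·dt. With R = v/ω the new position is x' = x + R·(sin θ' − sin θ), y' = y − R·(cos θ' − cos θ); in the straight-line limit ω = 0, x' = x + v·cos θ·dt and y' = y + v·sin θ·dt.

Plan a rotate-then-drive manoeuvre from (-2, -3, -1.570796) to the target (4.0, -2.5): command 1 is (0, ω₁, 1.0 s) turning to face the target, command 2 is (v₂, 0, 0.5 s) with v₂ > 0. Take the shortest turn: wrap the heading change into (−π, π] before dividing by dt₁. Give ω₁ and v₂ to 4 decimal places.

ω₁ = 1.6539, v₂ = 12.0416

heading to target = atan2(-2.5−-3, 4−-2) = 0.0831
Δθ = wrap(0.0831 − -1.5708) = 1.6539; ω₁ = Δθ/dt₁ = 1.6539
distance = √((4−-2)² + (-2.5−-3)²) = 6.0208; v₂ = distance/dt₂ = 12.0416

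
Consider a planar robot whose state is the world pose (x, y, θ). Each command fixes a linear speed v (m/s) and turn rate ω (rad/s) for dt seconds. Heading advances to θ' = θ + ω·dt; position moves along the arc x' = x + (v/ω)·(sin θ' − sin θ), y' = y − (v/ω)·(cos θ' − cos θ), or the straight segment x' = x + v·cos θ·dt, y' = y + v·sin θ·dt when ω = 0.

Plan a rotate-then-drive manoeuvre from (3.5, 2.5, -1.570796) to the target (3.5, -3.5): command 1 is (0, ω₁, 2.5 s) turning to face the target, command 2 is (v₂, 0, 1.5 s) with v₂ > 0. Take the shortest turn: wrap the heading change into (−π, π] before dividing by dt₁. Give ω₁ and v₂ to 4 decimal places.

ω₁ = 0.0000, v₂ = 4.0000

heading to target = atan2(-3.5−2.5, 3.5−3.5) = -1.5708
Δθ = wrap(-1.5708 − -1.5708) = 0.0000; ω₁ = Δθ/dt₁ = 0.0000
distance = √((3.5−3.5)² + (-3.5−2.5)²) = 6.0000; v₂ = distance/dt₂ = 4.0000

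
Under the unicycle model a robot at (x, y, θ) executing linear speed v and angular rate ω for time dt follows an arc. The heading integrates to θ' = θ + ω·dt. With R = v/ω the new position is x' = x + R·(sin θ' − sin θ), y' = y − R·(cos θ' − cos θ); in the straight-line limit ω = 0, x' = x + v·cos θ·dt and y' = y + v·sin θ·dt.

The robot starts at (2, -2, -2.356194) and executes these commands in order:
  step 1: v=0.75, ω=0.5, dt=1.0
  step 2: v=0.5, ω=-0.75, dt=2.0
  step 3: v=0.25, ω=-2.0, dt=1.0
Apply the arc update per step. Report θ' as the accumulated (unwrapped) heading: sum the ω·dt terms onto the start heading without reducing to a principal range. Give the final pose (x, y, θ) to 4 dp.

step 1: θ'=-1.8562 (R=1.5000) → pose (1.6213, -2.6384, -1.8562)
step 2: θ'=-3.3562 (R=-0.6667) → pose (0.8397, -3.1020, -3.3562)
step 3: θ'=-5.3562 (R=-0.1250) → pose (0.7663, -2.9049, -5.3562)

(0.7663, -2.9049, -5.3562)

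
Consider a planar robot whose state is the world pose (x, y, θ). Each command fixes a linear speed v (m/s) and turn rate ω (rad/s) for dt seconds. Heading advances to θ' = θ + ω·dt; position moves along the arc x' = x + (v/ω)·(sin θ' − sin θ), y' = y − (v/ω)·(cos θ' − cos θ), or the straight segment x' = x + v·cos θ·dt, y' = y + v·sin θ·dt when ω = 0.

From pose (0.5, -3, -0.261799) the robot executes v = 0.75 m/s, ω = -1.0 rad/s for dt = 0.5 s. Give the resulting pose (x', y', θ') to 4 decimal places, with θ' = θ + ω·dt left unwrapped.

θ' = -0.2618 + -1.0·0.5 = -0.7618
R = v/ω = 0.75/-1.0 = -0.7500
x' = 0.5 + -0.7500·(sin -0.7618 − sin -0.2618) = 0.8236
y' = -3 − -0.7500·(cos -0.7618 − cos -0.2618) = -3.1817

(0.8236, -3.1817, -0.7618)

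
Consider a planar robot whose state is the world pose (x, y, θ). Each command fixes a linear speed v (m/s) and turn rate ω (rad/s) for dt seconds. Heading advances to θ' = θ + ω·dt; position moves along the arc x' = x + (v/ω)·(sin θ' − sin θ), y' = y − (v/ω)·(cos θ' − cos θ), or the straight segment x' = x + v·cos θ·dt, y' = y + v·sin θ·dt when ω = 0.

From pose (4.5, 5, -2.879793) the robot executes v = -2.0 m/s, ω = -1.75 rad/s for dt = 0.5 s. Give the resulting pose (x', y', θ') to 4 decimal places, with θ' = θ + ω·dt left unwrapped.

θ' = -2.8798 + -1.75·0.5 = -3.7548
R = v/ω = -2.0/-1.75 = 1.1429
x' = 4.5 + 1.1429·(sin -3.7548 − sin -2.8798) = 5.4535
y' = 5 − 1.1429·(cos -3.7548 − cos -2.8798) = 4.8307

(5.4535, 4.8307, -3.7548)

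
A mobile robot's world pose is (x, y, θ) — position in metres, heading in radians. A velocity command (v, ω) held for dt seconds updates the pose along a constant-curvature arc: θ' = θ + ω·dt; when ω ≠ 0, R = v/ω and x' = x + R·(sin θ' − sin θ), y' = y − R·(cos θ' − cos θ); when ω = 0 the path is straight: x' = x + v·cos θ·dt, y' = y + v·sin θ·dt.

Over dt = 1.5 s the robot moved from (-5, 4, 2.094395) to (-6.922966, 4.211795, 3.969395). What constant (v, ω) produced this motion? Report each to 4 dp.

Δθ = 3.969395 − 2.094395 = 1.875000
ω = Δθ/dt = 1.875000/1.5 = 1.2500
R = Δx/(sin θ' − sin θ) = 1.2000
v = R·ω = 1.2000·1.2500 = 1.5000

v = 1.5000, ω = 1.2500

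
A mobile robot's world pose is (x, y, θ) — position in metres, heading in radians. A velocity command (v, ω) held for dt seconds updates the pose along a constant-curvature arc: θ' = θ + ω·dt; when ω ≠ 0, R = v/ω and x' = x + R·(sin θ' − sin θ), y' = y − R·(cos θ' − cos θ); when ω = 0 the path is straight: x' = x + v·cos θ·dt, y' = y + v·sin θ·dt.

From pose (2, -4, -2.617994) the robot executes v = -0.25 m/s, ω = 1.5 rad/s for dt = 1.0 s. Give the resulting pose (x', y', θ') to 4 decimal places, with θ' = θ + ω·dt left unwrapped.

θ' = -2.6180 + 1.5·1.0 = -1.1180
R = v/ω = -0.25/1.5 = -0.1667
x' = 2 + -0.1667·(sin -1.1180 − sin -2.6180) = 2.0665
y' = -4 − -0.1667·(cos -1.1180 − cos -2.6180) = -3.7827

(2.0665, -3.7827, -1.1180)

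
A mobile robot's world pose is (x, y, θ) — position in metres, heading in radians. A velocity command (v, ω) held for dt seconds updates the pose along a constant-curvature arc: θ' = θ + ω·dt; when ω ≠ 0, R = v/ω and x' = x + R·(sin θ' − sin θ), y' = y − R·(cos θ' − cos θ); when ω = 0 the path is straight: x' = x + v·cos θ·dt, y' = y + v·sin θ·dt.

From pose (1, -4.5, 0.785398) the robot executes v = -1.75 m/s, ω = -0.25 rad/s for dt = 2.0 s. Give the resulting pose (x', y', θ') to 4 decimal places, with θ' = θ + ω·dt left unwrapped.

θ' = 0.7854 + -0.25·2.0 = 0.2854
R = v/ω = -1.75/-0.25 = 7.0000
x' = 1 + 7.0000·(sin 0.2854 − sin 0.7854) = -1.9790
y' = -4.5 − 7.0000·(cos 0.2854 − cos 0.7854) = -6.2671

(-1.9790, -6.2671, 0.2854)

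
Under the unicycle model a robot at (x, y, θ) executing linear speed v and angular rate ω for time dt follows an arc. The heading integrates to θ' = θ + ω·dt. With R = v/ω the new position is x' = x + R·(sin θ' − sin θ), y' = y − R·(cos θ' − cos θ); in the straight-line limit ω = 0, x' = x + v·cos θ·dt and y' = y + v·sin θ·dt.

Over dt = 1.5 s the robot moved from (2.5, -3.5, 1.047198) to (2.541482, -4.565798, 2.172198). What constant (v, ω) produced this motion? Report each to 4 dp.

Δθ = 2.172198 − 1.047198 = 1.125000
ω = Δθ/dt = 1.125000/1.5 = 0.7500
R = −Δy/(cos θ' − cos θ) = -1.0000
v = R·ω = -1.0000·0.7500 = -0.7500

v = -0.7500, ω = 0.7500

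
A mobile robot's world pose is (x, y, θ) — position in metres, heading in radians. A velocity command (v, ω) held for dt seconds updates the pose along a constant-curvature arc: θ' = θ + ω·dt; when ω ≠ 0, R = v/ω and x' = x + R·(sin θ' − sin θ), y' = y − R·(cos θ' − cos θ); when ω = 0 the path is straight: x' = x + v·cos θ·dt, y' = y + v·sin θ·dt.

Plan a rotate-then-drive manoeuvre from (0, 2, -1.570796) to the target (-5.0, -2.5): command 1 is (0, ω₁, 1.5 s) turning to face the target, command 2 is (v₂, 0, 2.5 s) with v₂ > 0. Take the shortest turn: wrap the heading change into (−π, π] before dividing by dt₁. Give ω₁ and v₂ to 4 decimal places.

ω₁ = -0.5587, v₂ = 2.6907

heading to target = atan2(-2.5−2, -5−0) = -2.4088
Δθ = wrap(-2.4088 − -1.5708) = -0.8380; ω₁ = Δθ/dt₁ = -0.5587
distance = √((-5−0)² + (-2.5−2)²) = 6.7268; v₂ = distance/dt₂ = 2.6907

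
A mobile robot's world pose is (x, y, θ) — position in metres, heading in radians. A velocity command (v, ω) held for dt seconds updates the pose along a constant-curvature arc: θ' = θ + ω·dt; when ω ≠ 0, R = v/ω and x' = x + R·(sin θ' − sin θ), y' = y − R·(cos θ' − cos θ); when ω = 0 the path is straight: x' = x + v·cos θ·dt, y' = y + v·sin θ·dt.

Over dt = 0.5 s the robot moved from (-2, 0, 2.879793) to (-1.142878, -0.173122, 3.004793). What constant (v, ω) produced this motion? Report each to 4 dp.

v = -1.7500, ω = 0.2500

Δθ = 3.004793 − 2.879793 = 0.125000
ω = Δθ/dt = 0.125000/0.5 = 0.2500
R = Δx/(sin θ' − sin θ) = -7.0000
v = R·ω = -7.0000·0.2500 = -1.7500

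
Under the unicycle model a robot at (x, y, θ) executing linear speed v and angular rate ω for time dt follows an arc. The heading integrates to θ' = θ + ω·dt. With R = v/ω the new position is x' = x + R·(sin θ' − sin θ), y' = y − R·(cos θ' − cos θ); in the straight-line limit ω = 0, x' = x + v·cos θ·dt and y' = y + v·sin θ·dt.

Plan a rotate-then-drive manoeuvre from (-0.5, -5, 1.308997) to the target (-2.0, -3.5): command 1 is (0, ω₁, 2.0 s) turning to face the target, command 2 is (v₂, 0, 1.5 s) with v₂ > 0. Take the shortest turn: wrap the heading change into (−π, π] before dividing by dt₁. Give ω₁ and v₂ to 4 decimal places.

ω₁ = 0.5236, v₂ = 1.4142

heading to target = atan2(-3.5−-5, -2−-0.5) = 2.3562
Δθ = wrap(2.3562 − 1.3090) = 1.0472; ω₁ = Δθ/dt₁ = 0.5236
distance = √((-2−-0.5)² + (-3.5−-5)²) = 2.1213; v₂ = distance/dt₂ = 1.4142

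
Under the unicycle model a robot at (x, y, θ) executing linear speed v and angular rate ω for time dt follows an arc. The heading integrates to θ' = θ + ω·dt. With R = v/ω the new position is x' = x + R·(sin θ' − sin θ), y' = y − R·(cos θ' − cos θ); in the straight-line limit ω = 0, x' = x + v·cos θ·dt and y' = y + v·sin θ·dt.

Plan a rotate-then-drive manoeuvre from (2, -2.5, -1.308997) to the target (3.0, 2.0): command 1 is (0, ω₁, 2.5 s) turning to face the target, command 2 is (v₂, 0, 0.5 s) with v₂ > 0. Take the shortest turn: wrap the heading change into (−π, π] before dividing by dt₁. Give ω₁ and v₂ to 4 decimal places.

ω₁ = 1.0644, v₂ = 9.2195

heading to target = atan2(2−-2.5, 3−2) = 1.3521
Δθ = wrap(1.3521 − -1.3090) = 2.6611; ω₁ = Δθ/dt₁ = 1.0644
distance = √((3−2)² + (2−-2.5)²) = 4.6098; v₂ = distance/dt₂ = 9.2195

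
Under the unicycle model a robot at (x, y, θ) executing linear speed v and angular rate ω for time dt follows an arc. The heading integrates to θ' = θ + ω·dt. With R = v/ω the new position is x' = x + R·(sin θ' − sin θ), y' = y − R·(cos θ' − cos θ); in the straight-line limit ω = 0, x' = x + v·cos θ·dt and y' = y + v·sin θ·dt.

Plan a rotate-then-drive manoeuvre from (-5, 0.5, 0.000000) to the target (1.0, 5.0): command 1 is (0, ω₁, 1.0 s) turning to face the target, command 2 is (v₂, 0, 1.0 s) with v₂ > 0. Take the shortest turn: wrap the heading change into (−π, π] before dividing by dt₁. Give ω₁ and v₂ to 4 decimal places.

heading to target = atan2(5−0.5, 1−-5) = 0.6435
Δθ = wrap(0.6435 − 0.0000) = 0.6435; ω₁ = Δθ/dt₁ = 0.6435
distance = √((1−-5)² + (5−0.5)²) = 7.5000; v₂ = distance/dt₂ = 7.5000

ω₁ = 0.6435, v₂ = 7.5000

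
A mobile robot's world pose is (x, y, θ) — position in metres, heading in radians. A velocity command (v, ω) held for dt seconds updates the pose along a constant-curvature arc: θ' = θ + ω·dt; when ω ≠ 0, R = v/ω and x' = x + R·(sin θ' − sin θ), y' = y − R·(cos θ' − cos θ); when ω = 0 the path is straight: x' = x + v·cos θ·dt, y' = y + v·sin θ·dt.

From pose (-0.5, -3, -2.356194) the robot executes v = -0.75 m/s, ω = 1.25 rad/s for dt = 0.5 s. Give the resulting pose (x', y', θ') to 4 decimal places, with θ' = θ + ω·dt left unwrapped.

θ' = -2.3562 + 1.25·0.5 = -1.7312
R = v/ω = -0.75/1.25 = -0.6000
x' = -0.5 + -0.6000·(sin -1.7312 − sin -2.3562) = -0.3320
y' = -3 − -0.6000·(cos -1.7312 − cos -2.3562) = -2.6716

(-0.3320, -2.6716, -1.7312)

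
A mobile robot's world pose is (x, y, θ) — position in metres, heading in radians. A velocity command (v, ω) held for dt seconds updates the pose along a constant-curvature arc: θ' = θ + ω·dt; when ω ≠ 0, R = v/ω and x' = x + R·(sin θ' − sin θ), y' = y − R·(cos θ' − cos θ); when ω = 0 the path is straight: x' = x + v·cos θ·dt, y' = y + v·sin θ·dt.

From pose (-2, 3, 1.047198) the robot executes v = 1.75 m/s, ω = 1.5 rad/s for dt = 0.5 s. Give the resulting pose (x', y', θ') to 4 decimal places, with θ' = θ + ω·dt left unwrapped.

θ' = 1.0472 + 1.5·0.5 = 1.7972
R = v/ω = 1.75/1.5 = 1.1667
x' = -2 + 1.1667·(sin 1.7972 − sin 1.0472) = -1.8735
y' = 3 − 1.1667·(cos 1.7972 − cos 1.0472) = 3.8452

(-1.8735, 3.8452, 1.7972)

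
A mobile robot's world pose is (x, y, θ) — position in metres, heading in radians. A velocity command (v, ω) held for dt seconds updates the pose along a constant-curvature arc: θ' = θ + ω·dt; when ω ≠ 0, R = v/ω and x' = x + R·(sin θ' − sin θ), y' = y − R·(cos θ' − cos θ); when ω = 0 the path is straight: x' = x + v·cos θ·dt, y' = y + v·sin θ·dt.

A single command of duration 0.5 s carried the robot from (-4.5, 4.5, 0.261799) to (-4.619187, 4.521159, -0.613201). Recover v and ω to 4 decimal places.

v = -0.2500, ω = -1.7500

Δθ = -0.613201 − 0.261799 = -0.875000
ω = Δθ/dt = -0.875000/0.5 = -1.7500
R = Δx/(sin θ' − sin θ) = 0.1429
v = R·ω = 0.1429·-1.7500 = -0.2500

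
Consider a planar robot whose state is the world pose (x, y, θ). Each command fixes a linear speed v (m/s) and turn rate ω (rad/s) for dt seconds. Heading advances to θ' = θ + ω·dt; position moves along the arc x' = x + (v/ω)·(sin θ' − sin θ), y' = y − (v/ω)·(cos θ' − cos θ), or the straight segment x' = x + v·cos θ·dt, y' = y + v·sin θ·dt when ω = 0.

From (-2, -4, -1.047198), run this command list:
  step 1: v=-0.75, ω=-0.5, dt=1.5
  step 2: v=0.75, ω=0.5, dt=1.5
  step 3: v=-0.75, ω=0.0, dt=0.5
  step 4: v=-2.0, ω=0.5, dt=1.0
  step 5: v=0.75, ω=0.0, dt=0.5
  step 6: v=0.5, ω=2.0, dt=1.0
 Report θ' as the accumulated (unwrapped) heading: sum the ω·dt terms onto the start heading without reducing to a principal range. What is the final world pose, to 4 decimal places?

step 1: θ'=-1.7972 (R=1.5000) → pose (-2.1627, -2.9133, -1.7972)
step 2: θ'=-1.0472 (R=1.5000) → pose (-2.0000, -4.0000, -1.0472)
step 3: θ'=-1.0472 (straight) → pose (-2.1875, -3.6752, -1.0472)
step 4: θ'=-0.5472 (R=-4.0000) → pose (-3.5704, -2.2593, -0.5472)
step 5: θ'=-0.5472 (straight) → pose (-3.2502, -2.4544, -0.5472)
step 6: θ'=1.4528 (R=0.2500) → pose (-2.8718, -2.2703, 1.4528)

(-2.8718, -2.2703, 1.4528)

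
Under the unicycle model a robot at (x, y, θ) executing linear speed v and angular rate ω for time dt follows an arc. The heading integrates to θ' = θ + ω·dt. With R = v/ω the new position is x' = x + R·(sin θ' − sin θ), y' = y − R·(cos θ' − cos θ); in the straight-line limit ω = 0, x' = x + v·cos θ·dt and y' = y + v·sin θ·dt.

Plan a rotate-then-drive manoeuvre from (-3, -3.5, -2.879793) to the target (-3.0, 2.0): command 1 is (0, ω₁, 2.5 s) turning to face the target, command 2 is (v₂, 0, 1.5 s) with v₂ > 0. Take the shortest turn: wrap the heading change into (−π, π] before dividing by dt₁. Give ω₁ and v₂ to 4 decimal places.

ω₁ = -0.7330, v₂ = 3.6667

heading to target = atan2(2−-3.5, -3−-3) = 1.5708
Δθ = wrap(1.5708 − -2.8798) = -1.8326; ω₁ = Δθ/dt₁ = -0.7330
distance = √((-3−-3)² + (2−-3.5)²) = 5.5000; v₂ = distance/dt₂ = 3.6667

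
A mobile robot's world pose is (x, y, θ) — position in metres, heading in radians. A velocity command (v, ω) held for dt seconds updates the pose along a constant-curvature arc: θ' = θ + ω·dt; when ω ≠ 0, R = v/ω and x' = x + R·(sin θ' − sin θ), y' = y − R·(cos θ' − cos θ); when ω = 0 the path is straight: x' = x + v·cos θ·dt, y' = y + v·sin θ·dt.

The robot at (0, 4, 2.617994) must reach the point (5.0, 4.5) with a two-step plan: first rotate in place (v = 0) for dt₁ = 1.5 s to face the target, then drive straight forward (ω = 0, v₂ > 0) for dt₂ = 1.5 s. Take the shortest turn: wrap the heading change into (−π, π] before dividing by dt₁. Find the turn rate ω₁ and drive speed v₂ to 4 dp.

heading to target = atan2(4.5−4, 5−0) = 0.0997
Δθ = wrap(0.0997 − 2.6180) = -2.5183; ω₁ = Δθ/dt₁ = -1.6789
distance = √((5−0)² + (4.5−4)²) = 5.0249; v₂ = distance/dt₂ = 3.3500

ω₁ = -1.6789, v₂ = 3.3500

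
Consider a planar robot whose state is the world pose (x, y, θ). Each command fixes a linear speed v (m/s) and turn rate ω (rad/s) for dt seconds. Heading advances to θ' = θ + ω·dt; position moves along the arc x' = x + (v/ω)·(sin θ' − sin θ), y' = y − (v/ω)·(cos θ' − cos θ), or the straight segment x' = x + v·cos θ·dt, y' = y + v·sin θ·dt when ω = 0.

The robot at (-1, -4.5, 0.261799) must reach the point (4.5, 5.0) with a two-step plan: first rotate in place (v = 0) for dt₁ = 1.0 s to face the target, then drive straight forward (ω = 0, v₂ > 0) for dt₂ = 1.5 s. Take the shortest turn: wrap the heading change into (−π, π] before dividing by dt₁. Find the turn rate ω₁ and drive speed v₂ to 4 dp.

ω₁ = 0.7842, v₂ = 7.3182

heading to target = atan2(5−-4.5, 4.5−-1) = 1.0460
Δθ = wrap(1.0460 − 0.2618) = 0.7842; ω₁ = Δθ/dt₁ = 0.7842
distance = √((4.5−-1)² + (5−-4.5)²) = 10.9772; v₂ = distance/dt₂ = 7.3182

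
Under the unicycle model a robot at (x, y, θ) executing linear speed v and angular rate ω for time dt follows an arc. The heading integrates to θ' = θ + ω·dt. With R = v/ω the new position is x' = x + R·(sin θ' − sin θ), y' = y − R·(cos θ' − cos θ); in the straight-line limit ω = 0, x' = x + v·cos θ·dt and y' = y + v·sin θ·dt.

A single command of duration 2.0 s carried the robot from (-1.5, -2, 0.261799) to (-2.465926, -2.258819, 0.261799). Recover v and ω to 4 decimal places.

Δθ = 0.261799 − 0.261799 = 0.000000
ω = Δθ/dt = 0.000000/2.0 = 0.0000
ω = 0 → v = (Δx·cos θ + Δy·sin θ)/dt = -0.5000

v = -0.5000, ω = 0.0000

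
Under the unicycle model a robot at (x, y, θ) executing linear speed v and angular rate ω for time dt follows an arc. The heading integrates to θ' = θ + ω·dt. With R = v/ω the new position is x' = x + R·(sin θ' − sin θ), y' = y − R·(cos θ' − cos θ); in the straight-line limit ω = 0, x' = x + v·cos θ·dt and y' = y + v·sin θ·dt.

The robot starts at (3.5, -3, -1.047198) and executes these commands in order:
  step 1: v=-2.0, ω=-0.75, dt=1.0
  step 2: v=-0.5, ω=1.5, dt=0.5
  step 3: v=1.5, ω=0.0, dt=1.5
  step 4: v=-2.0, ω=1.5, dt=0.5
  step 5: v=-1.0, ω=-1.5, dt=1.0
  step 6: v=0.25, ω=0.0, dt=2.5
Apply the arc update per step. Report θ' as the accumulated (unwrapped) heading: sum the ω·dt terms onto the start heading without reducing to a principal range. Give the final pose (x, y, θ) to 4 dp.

step 1: θ'=-1.7972 (R=2.6667) → pose (3.2108, -1.0681, -1.7972)
step 2: θ'=-1.0472 (R=-0.3333) → pose (3.1746, -0.8266, -1.0472)
step 3: θ'=-1.0472 (straight) → pose (4.2996, -2.7751, -1.0472)
step 4: θ'=-0.2972 (R=-1.3333) → pose (3.5354, -2.1669, -0.2972)
step 5: θ'=-1.7972 (R=0.6667) → pose (3.0810, -1.3798, -1.7972)
step 6: θ'=-1.7972 (straight) → pose (2.9407, -1.9889, -1.7972)

(2.9407, -1.9889, -1.7972)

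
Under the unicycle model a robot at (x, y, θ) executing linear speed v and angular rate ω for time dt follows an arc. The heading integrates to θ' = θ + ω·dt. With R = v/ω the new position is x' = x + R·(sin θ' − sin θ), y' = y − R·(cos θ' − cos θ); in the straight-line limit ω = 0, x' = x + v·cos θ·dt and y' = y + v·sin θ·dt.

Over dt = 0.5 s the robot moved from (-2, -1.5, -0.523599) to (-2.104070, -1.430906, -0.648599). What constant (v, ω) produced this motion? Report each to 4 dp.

v = -0.2500, ω = -0.2500

Δθ = -0.648599 − -0.523599 = -0.125000
ω = Δθ/dt = -0.125000/0.5 = -0.2500
R = Δx/(sin θ' − sin θ) = 1.0000
v = R·ω = 1.0000·-0.2500 = -0.2500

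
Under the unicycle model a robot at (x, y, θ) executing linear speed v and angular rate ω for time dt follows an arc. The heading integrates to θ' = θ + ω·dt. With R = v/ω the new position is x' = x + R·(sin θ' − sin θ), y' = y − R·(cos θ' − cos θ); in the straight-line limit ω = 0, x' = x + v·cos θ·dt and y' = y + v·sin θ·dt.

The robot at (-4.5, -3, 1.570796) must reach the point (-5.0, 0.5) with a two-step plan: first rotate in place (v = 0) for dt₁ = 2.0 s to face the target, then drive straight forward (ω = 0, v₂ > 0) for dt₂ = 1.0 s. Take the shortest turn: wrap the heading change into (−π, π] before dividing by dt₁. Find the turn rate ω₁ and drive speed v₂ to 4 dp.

heading to target = atan2(0.5−-3, -5−-4.5) = 1.7127
Δθ = wrap(1.7127 − 1.5708) = 0.1419; ω₁ = Δθ/dt₁ = 0.0709
distance = √((-5−-4.5)² + (0.5−-3)²) = 3.5355; v₂ = distance/dt₂ = 3.5355

ω₁ = 0.0709, v₂ = 3.5355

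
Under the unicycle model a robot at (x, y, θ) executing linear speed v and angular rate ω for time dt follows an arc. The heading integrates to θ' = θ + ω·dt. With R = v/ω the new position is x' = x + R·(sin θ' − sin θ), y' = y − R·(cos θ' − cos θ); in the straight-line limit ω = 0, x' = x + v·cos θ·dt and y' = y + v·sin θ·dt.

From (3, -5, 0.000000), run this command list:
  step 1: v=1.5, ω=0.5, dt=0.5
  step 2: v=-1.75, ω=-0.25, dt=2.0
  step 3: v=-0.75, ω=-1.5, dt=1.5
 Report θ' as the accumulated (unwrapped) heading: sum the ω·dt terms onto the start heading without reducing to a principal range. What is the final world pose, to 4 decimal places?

(0.1030, -4.0217, -2.5000)

step 1: θ'=0.2500 (R=3.0000) → pose (3.7422, -4.9067, 0.2500)
step 2: θ'=-0.2500 (R=7.0000) → pose (0.2786, -4.9067, -0.2500)
step 3: θ'=-2.5000 (R=0.5000) → pose (0.1030, -4.0217, -2.5000)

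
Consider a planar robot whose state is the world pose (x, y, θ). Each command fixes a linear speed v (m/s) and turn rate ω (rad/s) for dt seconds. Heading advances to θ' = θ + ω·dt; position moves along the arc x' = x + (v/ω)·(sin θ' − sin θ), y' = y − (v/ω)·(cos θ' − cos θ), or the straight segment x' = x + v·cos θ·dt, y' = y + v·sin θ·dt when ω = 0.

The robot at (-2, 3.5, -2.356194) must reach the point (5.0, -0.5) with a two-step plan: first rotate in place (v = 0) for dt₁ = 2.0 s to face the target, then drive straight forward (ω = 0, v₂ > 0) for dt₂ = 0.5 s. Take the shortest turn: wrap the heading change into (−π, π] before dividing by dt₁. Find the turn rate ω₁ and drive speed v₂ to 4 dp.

ω₁ = 0.9185, v₂ = 16.1245

heading to target = atan2(-0.5−3.5, 5−-2) = -0.5191
Δθ = wrap(-0.5191 − -2.3562) = 1.8370; ω₁ = Δθ/dt₁ = 0.9185
distance = √((5−-2)² + (-0.5−3.5)²) = 8.0623; v₂ = distance/dt₂ = 16.1245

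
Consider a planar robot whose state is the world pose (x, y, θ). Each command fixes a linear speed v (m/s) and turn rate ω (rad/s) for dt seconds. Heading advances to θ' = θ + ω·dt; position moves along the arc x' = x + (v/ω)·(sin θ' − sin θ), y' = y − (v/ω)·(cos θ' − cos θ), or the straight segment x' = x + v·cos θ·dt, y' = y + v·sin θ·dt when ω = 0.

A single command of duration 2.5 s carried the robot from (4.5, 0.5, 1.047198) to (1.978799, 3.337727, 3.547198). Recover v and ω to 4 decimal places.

Δθ = 3.547198 − 1.047198 = 2.500000
ω = Δθ/dt = 2.500000/2.5 = 1.0000
R = −Δy/(cos θ' − cos θ) = 2.0000
v = R·ω = 2.0000·1.0000 = 2.0000

v = 2.0000, ω = 1.0000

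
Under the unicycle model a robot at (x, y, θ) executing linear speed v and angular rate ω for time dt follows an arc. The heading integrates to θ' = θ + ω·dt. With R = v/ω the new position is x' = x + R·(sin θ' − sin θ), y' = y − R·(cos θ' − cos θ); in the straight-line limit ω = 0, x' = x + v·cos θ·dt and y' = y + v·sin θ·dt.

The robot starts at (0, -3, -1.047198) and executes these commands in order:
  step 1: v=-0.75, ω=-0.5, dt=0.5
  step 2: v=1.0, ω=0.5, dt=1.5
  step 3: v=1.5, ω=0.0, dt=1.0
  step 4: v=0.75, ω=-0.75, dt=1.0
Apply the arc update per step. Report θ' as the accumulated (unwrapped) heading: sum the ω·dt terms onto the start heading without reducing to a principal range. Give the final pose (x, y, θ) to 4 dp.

step 1: θ'=-1.2972 (R=1.5000) → pose (-0.1452, -2.6553, -1.2972)
step 2: θ'=-0.5472 (R=2.0000) → pose (0.7398, -3.8229, -0.5472)
step 3: θ'=-0.5472 (straight) → pose (2.0208, -4.6033, -0.5472)
step 4: θ'=-1.2972 (R=-1.0000) → pose (2.4633, -5.1871, -1.2972)

(2.4633, -5.1871, -1.2972)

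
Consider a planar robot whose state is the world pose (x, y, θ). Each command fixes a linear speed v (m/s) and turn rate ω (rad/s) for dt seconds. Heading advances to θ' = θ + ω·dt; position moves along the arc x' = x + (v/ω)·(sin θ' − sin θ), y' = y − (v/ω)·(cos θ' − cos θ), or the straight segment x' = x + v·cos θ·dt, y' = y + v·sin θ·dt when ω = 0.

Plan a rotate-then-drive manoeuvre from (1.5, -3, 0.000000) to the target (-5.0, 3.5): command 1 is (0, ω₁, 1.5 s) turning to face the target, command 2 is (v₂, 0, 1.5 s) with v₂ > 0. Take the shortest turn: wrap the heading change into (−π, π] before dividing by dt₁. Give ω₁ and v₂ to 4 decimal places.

heading to target = atan2(3.5−-3, -5−1.5) = 2.3562
Δθ = wrap(2.3562 − 0.0000) = 2.3562; ω₁ = Δθ/dt₁ = 1.5708
distance = √((-5−1.5)² + (3.5−-3)²) = 9.1924; v₂ = distance/dt₂ = 6.1283

ω₁ = 1.5708, v₂ = 6.1283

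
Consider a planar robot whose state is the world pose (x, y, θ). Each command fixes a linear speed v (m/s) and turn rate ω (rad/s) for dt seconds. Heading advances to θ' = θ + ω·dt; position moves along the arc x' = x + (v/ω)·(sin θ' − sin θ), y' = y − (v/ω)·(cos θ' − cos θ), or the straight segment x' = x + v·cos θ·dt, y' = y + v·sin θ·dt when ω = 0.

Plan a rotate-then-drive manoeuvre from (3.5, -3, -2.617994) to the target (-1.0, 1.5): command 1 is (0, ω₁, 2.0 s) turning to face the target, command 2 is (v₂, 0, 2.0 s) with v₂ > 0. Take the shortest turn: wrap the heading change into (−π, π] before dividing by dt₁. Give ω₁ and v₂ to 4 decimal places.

heading to target = atan2(1.5−-3, -1−3.5) = 2.3562
Δθ = wrap(2.3562 − -2.6180) = -1.3090; ω₁ = Δθ/dt₁ = -0.6545
distance = √((-1−3.5)² + (1.5−-3)²) = 6.3640; v₂ = distance/dt₂ = 3.1820

ω₁ = -0.6545, v₂ = 3.1820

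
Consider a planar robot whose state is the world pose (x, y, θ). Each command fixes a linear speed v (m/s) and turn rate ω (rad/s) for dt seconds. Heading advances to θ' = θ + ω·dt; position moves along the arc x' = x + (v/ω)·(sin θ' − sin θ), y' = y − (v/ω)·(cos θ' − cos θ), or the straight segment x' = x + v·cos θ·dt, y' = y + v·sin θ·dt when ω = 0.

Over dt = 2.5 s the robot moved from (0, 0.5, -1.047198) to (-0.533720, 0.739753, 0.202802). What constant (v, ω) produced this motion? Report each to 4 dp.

v = -0.2500, ω = 0.5000

Δθ = 0.202802 − -1.047198 = 1.250000
ω = Δθ/dt = 1.250000/2.5 = 0.5000
R = Δx/(sin θ' − sin θ) = -0.5000
v = R·ω = -0.5000·0.5000 = -0.2500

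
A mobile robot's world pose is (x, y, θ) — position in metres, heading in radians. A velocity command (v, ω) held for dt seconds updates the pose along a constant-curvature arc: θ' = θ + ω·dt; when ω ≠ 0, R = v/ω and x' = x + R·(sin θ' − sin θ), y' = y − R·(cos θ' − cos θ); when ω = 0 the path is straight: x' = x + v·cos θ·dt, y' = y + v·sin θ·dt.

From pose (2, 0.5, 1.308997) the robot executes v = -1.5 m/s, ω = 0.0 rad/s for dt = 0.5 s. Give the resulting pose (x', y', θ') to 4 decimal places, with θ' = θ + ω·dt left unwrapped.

(1.8059, -0.2244, 1.3090)

θ' = 1.3090 + 0.0·0.5 = 1.3090
ω = 0 → straight: x' = 2 + -1.5·cos(1.3090)·0.5 = 1.8059
y' = 0.5 + -1.5·sin(1.3090)·0.5 = -0.2244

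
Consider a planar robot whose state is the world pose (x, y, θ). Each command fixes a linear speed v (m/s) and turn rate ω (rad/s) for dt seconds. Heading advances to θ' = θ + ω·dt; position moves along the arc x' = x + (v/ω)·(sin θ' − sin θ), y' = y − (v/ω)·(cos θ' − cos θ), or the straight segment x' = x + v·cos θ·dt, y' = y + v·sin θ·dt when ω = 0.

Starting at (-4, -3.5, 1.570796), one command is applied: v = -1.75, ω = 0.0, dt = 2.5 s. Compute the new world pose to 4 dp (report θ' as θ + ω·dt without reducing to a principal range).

θ' = 1.5708 + 0.0·2.5 = 1.5708
ω = 0 → straight: x' = -4 + -1.75·cos(1.5708)·2.5 = -4.0000
y' = -3.5 + -1.75·sin(1.5708)·2.5 = -7.8750

(-4.0000, -7.8750, 1.5708)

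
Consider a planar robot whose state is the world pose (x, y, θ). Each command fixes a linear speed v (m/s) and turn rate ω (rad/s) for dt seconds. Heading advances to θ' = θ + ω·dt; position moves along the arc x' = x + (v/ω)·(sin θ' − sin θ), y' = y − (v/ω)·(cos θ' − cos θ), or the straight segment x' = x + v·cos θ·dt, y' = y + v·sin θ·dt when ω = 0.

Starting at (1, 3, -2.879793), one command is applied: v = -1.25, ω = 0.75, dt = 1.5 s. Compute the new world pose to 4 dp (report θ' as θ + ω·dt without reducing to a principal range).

(2.2072, 4.3049, -1.7548)

θ' = -2.8798 + 0.75·1.5 = -1.7548
R = v/ω = -1.25/0.75 = -1.6667
x' = 1 + -1.6667·(sin -1.7548 − sin -2.8798) = 2.2072
y' = 3 − -1.6667·(cos -1.7548 − cos -2.8798) = 4.3049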